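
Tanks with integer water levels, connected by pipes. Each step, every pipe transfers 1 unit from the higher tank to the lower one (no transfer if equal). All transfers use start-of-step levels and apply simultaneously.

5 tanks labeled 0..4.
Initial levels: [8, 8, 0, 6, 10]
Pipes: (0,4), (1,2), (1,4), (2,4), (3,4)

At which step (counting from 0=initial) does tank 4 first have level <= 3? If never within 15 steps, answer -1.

Answer: -1

Derivation:
Step 1: flows [4->0,1->2,4->1,4->2,4->3] -> levels [9 8 2 7 6]
Step 2: flows [0->4,1->2,1->4,4->2,3->4] -> levels [8 6 4 6 8]
Step 3: flows [0=4,1->2,4->1,4->2,4->3] -> levels [8 6 6 7 5]
Step 4: flows [0->4,1=2,1->4,2->4,3->4] -> levels [7 5 5 6 9]
Step 5: flows [4->0,1=2,4->1,4->2,4->3] -> levels [8 6 6 7 5]
  -> period-2 cycle (repeats step 3); tank 4 never drops to <=3
Tank 4 never reaches <=3 within 15 steps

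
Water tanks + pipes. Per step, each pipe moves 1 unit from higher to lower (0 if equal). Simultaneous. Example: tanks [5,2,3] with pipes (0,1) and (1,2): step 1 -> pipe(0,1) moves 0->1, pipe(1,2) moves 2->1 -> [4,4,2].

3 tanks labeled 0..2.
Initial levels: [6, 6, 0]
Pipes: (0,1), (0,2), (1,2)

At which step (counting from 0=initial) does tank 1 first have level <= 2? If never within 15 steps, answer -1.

Answer: -1

Derivation:
Step 1: flows [0=1,0->2,1->2] -> levels [5 5 2]
Step 2: flows [0=1,0->2,1->2] -> levels [4 4 4]
Step 3: flows [0=1,0=2,1=2] -> levels [4 4 4]
  -> stable; tank 1 stays at 4 > 2
Tank 1 never reaches <=2 within 15 steps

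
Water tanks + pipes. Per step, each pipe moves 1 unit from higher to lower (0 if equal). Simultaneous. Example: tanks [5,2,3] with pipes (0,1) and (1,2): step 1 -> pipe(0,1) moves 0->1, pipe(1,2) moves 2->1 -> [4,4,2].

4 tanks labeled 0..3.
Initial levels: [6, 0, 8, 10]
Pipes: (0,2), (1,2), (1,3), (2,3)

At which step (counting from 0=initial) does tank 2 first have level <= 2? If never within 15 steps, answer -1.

Answer: -1

Derivation:
Step 1: flows [2->0,2->1,3->1,3->2] -> levels [7 2 7 8]
Step 2: flows [0=2,2->1,3->1,3->2] -> levels [7 4 7 6]
Step 3: flows [0=2,2->1,3->1,2->3] -> levels [7 6 5 6]
Step 4: flows [0->2,1->2,1=3,3->2] -> levels [6 5 8 5]
Step 5: flows [2->0,2->1,1=3,2->3] -> levels [7 6 5 6]
  -> period-2 cycle (repeats step 3); tank 2 never drops to <=2
Tank 2 never reaches <=2 within 15 steps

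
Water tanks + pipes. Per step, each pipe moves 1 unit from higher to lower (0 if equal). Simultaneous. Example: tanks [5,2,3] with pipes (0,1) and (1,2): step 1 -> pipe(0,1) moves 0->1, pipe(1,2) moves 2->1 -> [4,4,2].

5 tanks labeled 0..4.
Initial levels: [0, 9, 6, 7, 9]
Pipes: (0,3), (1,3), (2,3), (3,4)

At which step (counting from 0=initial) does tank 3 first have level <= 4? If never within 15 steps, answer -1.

Answer: 3

Derivation:
Step 1: flows [3->0,1->3,3->2,4->3] -> levels [1 8 7 7 8]
Step 2: flows [3->0,1->3,2=3,4->3] -> levels [2 7 7 8 7]
Step 3: flows [3->0,3->1,3->2,3->4] -> levels [3 8 8 4 8]
Tank 3 first reaches <=4 at step 3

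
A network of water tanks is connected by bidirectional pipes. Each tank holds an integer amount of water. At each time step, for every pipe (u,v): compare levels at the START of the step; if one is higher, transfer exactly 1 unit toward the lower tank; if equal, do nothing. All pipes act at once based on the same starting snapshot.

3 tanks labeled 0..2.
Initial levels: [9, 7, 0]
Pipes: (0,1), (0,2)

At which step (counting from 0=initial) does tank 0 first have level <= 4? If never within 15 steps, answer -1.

Answer: 7

Derivation:
Step 1: flows [0->1,0->2] -> levels [7 8 1]
Step 2: flows [1->0,0->2] -> levels [7 7 2]
Step 3: flows [0=1,0->2] -> levels [6 7 3]
Step 4: flows [1->0,0->2] -> levels [6 6 4]
Step 5: flows [0=1,0->2] -> levels [5 6 5]
Step 6: flows [1->0,0=2] -> levels [6 5 5]
Step 7: flows [0->1,0->2] -> levels [4 6 6]
Tank 0 first reaches <=4 at step 7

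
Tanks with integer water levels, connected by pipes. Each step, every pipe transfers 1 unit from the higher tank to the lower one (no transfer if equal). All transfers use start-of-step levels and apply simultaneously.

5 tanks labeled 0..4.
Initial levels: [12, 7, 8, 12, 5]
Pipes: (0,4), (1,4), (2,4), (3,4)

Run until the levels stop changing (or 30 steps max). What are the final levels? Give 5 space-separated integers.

Answer: 9 9 9 9 8

Derivation:
Step 1: flows [0->4,1->4,2->4,3->4] -> levels [11 6 7 11 9]
Step 2: flows [0->4,4->1,4->2,3->4] -> levels [10 7 8 10 9]
Step 3: flows [0->4,4->1,4->2,3->4] -> levels [9 8 9 9 9]
Step 4: flows [0=4,4->1,2=4,3=4] -> levels [9 9 9 9 8]
Step 5: flows [0->4,1->4,2->4,3->4] -> levels [8 8 8 8 12]
Step 6: flows [4->0,4->1,4->2,4->3] -> levels [9 9 9 9 8]
  -> period-2 cycle: step 6 state = step 4 state; never stabilizes
  -> state at step 30: (30-4) mod 2 = 0, same as step 4 -> [9 9 9 9 8]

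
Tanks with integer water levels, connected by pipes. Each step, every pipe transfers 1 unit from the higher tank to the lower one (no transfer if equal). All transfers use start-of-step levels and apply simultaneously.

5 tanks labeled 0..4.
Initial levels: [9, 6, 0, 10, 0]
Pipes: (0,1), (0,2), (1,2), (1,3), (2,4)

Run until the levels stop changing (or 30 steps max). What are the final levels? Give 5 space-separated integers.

Step 1: flows [0->1,0->2,1->2,3->1,2=4] -> levels [7 7 2 9 0]
Step 2: flows [0=1,0->2,1->2,3->1,2->4] -> levels [6 7 3 8 1]
Step 3: flows [1->0,0->2,1->2,3->1,2->4] -> levels [6 6 4 7 2]
Step 4: flows [0=1,0->2,1->2,3->1,2->4] -> levels [5 6 5 6 3]
Step 5: flows [1->0,0=2,1->2,1=3,2->4] -> levels [6 4 5 6 4]
Step 6: flows [0->1,0->2,2->1,3->1,2->4] -> levels [4 7 4 5 5]
Step 7: flows [1->0,0=2,1->2,1->3,4->2] -> levels [5 4 6 6 4]
Step 8: flows [0->1,2->0,2->1,3->1,2->4] -> levels [5 7 3 5 5]
Step 9: flows [1->0,0->2,1->2,1->3,4->2] -> levels [5 4 6 6 4]
  -> period-2 cycle: step 9 state = step 7 state; never stabilizes
  -> state at step 30: (30-7) mod 2 = 1, same as step 8 -> [5 7 3 5 5]

Answer: 5 7 3 5 5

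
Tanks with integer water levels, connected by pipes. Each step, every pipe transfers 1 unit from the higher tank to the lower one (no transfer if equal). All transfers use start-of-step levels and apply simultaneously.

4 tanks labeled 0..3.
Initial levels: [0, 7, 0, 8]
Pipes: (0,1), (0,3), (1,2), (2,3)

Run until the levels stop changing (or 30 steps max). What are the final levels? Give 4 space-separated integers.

Answer: 5 3 5 2

Derivation:
Step 1: flows [1->0,3->0,1->2,3->2] -> levels [2 5 2 6]
Step 2: flows [1->0,3->0,1->2,3->2] -> levels [4 3 4 4]
Step 3: flows [0->1,0=3,2->1,2=3] -> levels [3 5 3 4]
Step 4: flows [1->0,3->0,1->2,3->2] -> levels [5 3 5 2]
Step 5: flows [0->1,0->3,2->1,2->3] -> levels [3 5 3 4]
  -> period-2 cycle: step 5 state = step 3 state; never stabilizes
  -> state at step 30: (30-3) mod 2 = 1, same as step 4 -> [5 3 5 2]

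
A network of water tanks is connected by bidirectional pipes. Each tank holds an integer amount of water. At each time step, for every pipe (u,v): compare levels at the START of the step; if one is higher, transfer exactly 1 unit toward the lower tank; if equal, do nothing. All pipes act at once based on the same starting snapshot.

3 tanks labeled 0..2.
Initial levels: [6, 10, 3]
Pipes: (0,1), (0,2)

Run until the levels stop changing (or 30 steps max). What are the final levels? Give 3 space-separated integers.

Answer: 7 6 6

Derivation:
Step 1: flows [1->0,0->2] -> levels [6 9 4]
Step 2: flows [1->0,0->2] -> levels [6 8 5]
Step 3: flows [1->0,0->2] -> levels [6 7 6]
Step 4: flows [1->0,0=2] -> levels [7 6 6]
Step 5: flows [0->1,0->2] -> levels [5 7 7]
Step 6: flows [1->0,2->0] -> levels [7 6 6]
  -> period-2 cycle: step 6 state = step 4 state; never stabilizes
  -> state at step 30: (30-4) mod 2 = 0, same as step 4 -> [7 6 6]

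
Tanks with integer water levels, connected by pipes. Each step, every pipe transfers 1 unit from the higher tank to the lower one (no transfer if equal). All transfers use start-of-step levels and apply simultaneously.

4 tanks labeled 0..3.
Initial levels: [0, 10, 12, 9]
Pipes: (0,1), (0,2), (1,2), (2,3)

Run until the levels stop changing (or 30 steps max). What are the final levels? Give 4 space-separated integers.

Step 1: flows [1->0,2->0,2->1,2->3] -> levels [2 10 9 10]
Step 2: flows [1->0,2->0,1->2,3->2] -> levels [4 8 10 9]
Step 3: flows [1->0,2->0,2->1,2->3] -> levels [6 8 7 10]
Step 4: flows [1->0,2->0,1->2,3->2] -> levels [8 6 8 9]
Step 5: flows [0->1,0=2,2->1,3->2] -> levels [7 8 8 8]
Step 6: flows [1->0,2->0,1=2,2=3] -> levels [9 7 7 8]
Step 7: flows [0->1,0->2,1=2,3->2] -> levels [7 8 9 7]
Step 8: flows [1->0,2->0,2->1,2->3] -> levels [9 8 6 8]
Step 9: flows [0->1,0->2,1->2,3->2] -> levels [7 8 9 7]
  -> period-2 cycle: step 9 state = step 7 state; never stabilizes
  -> state at step 30: (30-7) mod 2 = 1, same as step 8 -> [9 8 6 8]

Answer: 9 8 6 8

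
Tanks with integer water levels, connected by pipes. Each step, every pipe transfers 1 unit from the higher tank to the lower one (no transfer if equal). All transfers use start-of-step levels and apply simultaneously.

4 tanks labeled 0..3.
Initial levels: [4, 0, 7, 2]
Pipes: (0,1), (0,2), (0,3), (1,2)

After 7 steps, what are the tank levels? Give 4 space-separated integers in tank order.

Step 1: flows [0->1,2->0,0->3,2->1] -> levels [3 2 5 3]
Step 2: flows [0->1,2->0,0=3,2->1] -> levels [3 4 3 3]
Step 3: flows [1->0,0=2,0=3,1->2] -> levels [4 2 4 3]
Step 4: flows [0->1,0=2,0->3,2->1] -> levels [2 4 3 4]
Step 5: flows [1->0,2->0,3->0,1->2] -> levels [5 2 3 3]
Step 6: flows [0->1,0->2,0->3,2->1] -> levels [2 4 3 4]
  -> period-2 cycle: step 6 state = step 4 state
  -> state at step 7: (7-4) mod 2 = 1, same as step 5 -> [5 2 3 3]

Answer: 5 2 3 3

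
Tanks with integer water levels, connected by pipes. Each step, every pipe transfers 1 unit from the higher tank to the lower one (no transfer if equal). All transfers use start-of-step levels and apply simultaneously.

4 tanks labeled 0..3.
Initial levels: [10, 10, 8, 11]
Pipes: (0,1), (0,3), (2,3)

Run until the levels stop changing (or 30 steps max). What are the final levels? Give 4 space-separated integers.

Step 1: flows [0=1,3->0,3->2] -> levels [11 10 9 9]
Step 2: flows [0->1,0->3,2=3] -> levels [9 11 9 10]
Step 3: flows [1->0,3->0,3->2] -> levels [11 10 10 8]
Step 4: flows [0->1,0->3,2->3] -> levels [9 11 9 10]
  -> period-2 cycle: step 4 state = step 2 state; never stabilizes
  -> state at step 30: (30-2) mod 2 = 0, same as step 2 -> [9 11 9 10]

Answer: 9 11 9 10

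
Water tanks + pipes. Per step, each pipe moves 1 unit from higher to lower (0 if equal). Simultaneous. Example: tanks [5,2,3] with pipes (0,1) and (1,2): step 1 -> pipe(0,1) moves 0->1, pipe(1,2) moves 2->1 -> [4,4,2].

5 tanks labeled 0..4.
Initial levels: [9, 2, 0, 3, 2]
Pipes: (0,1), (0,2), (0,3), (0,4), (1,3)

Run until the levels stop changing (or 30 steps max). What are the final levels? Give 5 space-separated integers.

Answer: 1 4 2 5 4

Derivation:
Step 1: flows [0->1,0->2,0->3,0->4,3->1] -> levels [5 4 1 3 3]
Step 2: flows [0->1,0->2,0->3,0->4,1->3] -> levels [1 4 2 5 4]
Step 3: flows [1->0,2->0,3->0,4->0,3->1] -> levels [5 4 1 3 3]
  -> period-2 cycle: step 3 state = step 1 state; never stabilizes
  -> state at step 30: (30-1) mod 2 = 1, same as step 2 -> [1 4 2 5 4]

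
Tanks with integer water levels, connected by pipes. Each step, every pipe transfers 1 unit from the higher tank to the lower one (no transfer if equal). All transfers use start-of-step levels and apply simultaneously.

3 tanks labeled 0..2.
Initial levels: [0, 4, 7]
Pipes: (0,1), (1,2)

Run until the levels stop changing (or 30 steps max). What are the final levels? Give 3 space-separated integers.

Answer: 4 3 4

Derivation:
Step 1: flows [1->0,2->1] -> levels [1 4 6]
Step 2: flows [1->0,2->1] -> levels [2 4 5]
Step 3: flows [1->0,2->1] -> levels [3 4 4]
Step 4: flows [1->0,1=2] -> levels [4 3 4]
Step 5: flows [0->1,2->1] -> levels [3 5 3]
Step 6: flows [1->0,1->2] -> levels [4 3 4]
  -> period-2 cycle: step 6 state = step 4 state; never stabilizes
  -> state at step 30: (30-4) mod 2 = 0, same as step 4 -> [4 3 4]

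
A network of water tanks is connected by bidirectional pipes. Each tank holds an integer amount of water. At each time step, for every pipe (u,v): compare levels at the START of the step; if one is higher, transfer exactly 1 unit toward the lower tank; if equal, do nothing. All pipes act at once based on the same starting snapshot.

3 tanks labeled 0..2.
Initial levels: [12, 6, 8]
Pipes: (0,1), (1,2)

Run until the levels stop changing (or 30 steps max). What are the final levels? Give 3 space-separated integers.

Step 1: flows [0->1,2->1] -> levels [11 8 7]
Step 2: flows [0->1,1->2] -> levels [10 8 8]
Step 3: flows [0->1,1=2] -> levels [9 9 8]
Step 4: flows [0=1,1->2] -> levels [9 8 9]
Step 5: flows [0->1,2->1] -> levels [8 10 8]
Step 6: flows [1->0,1->2] -> levels [9 8 9]
  -> period-2 cycle: step 6 state = step 4 state; never stabilizes
  -> state at step 30: (30-4) mod 2 = 0, same as step 4 -> [9 8 9]

Answer: 9 8 9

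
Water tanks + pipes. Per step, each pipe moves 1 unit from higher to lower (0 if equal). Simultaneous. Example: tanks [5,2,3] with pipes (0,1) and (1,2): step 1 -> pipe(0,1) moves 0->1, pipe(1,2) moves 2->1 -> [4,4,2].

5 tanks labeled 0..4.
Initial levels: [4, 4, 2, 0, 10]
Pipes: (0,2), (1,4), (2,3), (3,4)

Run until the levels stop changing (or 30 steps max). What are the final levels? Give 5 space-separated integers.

Step 1: flows [0->2,4->1,2->3,4->3] -> levels [3 5 2 2 8]
Step 2: flows [0->2,4->1,2=3,4->3] -> levels [2 6 3 3 6]
Step 3: flows [2->0,1=4,2=3,4->3] -> levels [3 6 2 4 5]
Step 4: flows [0->2,1->4,3->2,4->3] -> levels [2 5 4 4 5]
Step 5: flows [2->0,1=4,2=3,4->3] -> levels [3 5 3 5 4]
Step 6: flows [0=2,1->4,3->2,3->4] -> levels [3 4 4 3 6]
Step 7: flows [2->0,4->1,2->3,4->3] -> levels [4 5 2 5 4]
Step 8: flows [0->2,1->4,3->2,3->4] -> levels [3 4 4 3 6]
  -> period-2 cycle: step 8 state = step 6 state; never stabilizes
  -> state at step 30: (30-6) mod 2 = 0, same as step 6 -> [3 4 4 3 6]

Answer: 3 4 4 3 6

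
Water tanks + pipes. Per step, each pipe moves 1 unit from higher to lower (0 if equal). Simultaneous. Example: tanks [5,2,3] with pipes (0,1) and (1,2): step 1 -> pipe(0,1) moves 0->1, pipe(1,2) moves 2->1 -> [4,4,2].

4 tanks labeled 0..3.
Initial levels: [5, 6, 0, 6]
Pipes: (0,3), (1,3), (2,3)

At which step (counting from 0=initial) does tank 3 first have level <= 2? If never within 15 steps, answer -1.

Answer: 5

Derivation:
Step 1: flows [3->0,1=3,3->2] -> levels [6 6 1 4]
Step 2: flows [0->3,1->3,3->2] -> levels [5 5 2 5]
Step 3: flows [0=3,1=3,3->2] -> levels [5 5 3 4]
Step 4: flows [0->3,1->3,3->2] -> levels [4 4 4 5]
Step 5: flows [3->0,3->1,3->2] -> levels [5 5 5 2]
Tank 3 first reaches <=2 at step 5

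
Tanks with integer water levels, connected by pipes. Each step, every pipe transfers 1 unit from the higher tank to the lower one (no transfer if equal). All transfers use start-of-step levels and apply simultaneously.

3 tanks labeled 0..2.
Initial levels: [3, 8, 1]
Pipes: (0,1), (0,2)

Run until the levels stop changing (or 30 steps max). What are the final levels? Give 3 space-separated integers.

Answer: 4 4 4

Derivation:
Step 1: flows [1->0,0->2] -> levels [3 7 2]
Step 2: flows [1->0,0->2] -> levels [3 6 3]
Step 3: flows [1->0,0=2] -> levels [4 5 3]
Step 4: flows [1->0,0->2] -> levels [4 4 4]
Step 5: flows [0=1,0=2] -> levels [4 4 4]
  -> stable (no change)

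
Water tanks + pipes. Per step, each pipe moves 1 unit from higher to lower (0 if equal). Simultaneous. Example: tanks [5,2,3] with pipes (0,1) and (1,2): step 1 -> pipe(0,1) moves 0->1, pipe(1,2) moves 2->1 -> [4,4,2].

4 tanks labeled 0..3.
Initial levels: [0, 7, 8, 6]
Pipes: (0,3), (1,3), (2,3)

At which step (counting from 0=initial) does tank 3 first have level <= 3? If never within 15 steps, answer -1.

Answer: 6

Derivation:
Step 1: flows [3->0,1->3,2->3] -> levels [1 6 7 7]
Step 2: flows [3->0,3->1,2=3] -> levels [2 7 7 5]
Step 3: flows [3->0,1->3,2->3] -> levels [3 6 6 6]
Step 4: flows [3->0,1=3,2=3] -> levels [4 6 6 5]
Step 5: flows [3->0,1->3,2->3] -> levels [5 5 5 6]
Step 6: flows [3->0,3->1,3->2] -> levels [6 6 6 3]
Tank 3 first reaches <=3 at step 6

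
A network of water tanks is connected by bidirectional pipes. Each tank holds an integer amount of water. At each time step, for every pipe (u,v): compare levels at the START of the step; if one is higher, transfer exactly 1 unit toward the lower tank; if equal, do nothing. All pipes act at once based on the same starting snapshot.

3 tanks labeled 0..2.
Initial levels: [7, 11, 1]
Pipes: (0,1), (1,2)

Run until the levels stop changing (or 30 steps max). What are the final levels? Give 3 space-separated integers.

Step 1: flows [1->0,1->2] -> levels [8 9 2]
Step 2: flows [1->0,1->2] -> levels [9 7 3]
Step 3: flows [0->1,1->2] -> levels [8 7 4]
Step 4: flows [0->1,1->2] -> levels [7 7 5]
Step 5: flows [0=1,1->2] -> levels [7 6 6]
Step 6: flows [0->1,1=2] -> levels [6 7 6]
Step 7: flows [1->0,1->2] -> levels [7 5 7]
Step 8: flows [0->1,2->1] -> levels [6 7 6]
  -> period-2 cycle: step 8 state = step 6 state; never stabilizes
  -> state at step 30: (30-6) mod 2 = 0, same as step 6 -> [6 7 6]

Answer: 6 7 6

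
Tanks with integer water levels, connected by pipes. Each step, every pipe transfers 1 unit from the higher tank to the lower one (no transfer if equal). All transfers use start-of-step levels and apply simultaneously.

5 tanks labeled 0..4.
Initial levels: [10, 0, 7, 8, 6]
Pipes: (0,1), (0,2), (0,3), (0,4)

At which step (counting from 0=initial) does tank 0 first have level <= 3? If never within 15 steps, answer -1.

Answer: -1

Derivation:
Step 1: flows [0->1,0->2,0->3,0->4] -> levels [6 1 8 9 7]
Step 2: flows [0->1,2->0,3->0,4->0] -> levels [8 2 7 8 6]
Step 3: flows [0->1,0->2,0=3,0->4] -> levels [5 3 8 8 7]
Step 4: flows [0->1,2->0,3->0,4->0] -> levels [7 4 7 7 6]
Step 5: flows [0->1,0=2,0=3,0->4] -> levels [5 5 7 7 7]
Step 6: flows [0=1,2->0,3->0,4->0] -> levels [8 5 6 6 6]
Step 7: flows [0->1,0->2,0->3,0->4] -> levels [4 6 7 7 7]
Step 8: flows [1->0,2->0,3->0,4->0] -> levels [8 5 6 6 6]
  -> period-2 cycle (repeats step 6); tank 0 never drops to <=3
Tank 0 never reaches <=3 within 15 steps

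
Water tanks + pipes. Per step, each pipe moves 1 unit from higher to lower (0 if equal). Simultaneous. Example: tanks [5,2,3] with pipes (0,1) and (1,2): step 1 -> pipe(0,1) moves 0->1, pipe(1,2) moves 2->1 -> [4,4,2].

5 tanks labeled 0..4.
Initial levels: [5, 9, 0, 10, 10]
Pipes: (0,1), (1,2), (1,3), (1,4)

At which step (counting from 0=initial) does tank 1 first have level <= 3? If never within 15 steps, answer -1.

Answer: -1

Derivation:
Step 1: flows [1->0,1->2,3->1,4->1] -> levels [6 9 1 9 9]
Step 2: flows [1->0,1->2,1=3,1=4] -> levels [7 7 2 9 9]
Step 3: flows [0=1,1->2,3->1,4->1] -> levels [7 8 3 8 8]
Step 4: flows [1->0,1->2,1=3,1=4] -> levels [8 6 4 8 8]
Step 5: flows [0->1,1->2,3->1,4->1] -> levels [7 8 5 7 7]
Step 6: flows [1->0,1->2,1->3,1->4] -> levels [8 4 6 8 8]
Step 7: flows [0->1,2->1,3->1,4->1] -> levels [7 8 5 7 7]
  -> period-2 cycle (repeats step 5); tank 1 never drops to <=3
Tank 1 never reaches <=3 within 15 steps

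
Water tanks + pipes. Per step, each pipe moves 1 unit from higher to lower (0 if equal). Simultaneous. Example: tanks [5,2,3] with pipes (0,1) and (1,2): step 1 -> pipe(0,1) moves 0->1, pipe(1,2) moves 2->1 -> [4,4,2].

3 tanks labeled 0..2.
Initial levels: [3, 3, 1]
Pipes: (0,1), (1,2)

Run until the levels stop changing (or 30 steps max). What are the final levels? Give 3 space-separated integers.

Step 1: flows [0=1,1->2] -> levels [3 2 2]
Step 2: flows [0->1,1=2] -> levels [2 3 2]
Step 3: flows [1->0,1->2] -> levels [3 1 3]
Step 4: flows [0->1,2->1] -> levels [2 3 2]
  -> period-2 cycle: step 4 state = step 2 state; never stabilizes
  -> state at step 30: (30-2) mod 2 = 0, same as step 2 -> [2 3 2]

Answer: 2 3 2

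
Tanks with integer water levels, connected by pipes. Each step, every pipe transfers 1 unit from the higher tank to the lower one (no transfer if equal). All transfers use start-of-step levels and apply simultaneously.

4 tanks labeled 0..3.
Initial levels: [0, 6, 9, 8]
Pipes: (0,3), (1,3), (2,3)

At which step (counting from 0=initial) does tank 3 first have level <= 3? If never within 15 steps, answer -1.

Step 1: flows [3->0,3->1,2->3] -> levels [1 7 8 7]
Step 2: flows [3->0,1=3,2->3] -> levels [2 7 7 7]
Step 3: flows [3->0,1=3,2=3] -> levels [3 7 7 6]
Step 4: flows [3->0,1->3,2->3] -> levels [4 6 6 7]
Step 5: flows [3->0,3->1,3->2] -> levels [5 7 7 4]
Step 6: flows [0->3,1->3,2->3] -> levels [4 6 6 7]
  -> period-2 cycle (repeats step 4); tank 3 never drops to <=3
Tank 3 never reaches <=3 within 15 steps

Answer: -1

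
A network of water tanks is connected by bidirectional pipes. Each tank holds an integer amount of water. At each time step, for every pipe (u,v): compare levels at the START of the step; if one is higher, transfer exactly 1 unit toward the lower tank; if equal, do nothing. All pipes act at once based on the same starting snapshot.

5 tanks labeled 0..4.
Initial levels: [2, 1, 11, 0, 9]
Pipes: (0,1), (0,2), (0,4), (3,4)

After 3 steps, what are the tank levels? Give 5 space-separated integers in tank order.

Answer: 5 4 8 3 3

Derivation:
Step 1: flows [0->1,2->0,4->0,4->3] -> levels [3 2 10 1 7]
Step 2: flows [0->1,2->0,4->0,4->3] -> levels [4 3 9 2 5]
Step 3: flows [0->1,2->0,4->0,4->3] -> levels [5 4 8 3 3]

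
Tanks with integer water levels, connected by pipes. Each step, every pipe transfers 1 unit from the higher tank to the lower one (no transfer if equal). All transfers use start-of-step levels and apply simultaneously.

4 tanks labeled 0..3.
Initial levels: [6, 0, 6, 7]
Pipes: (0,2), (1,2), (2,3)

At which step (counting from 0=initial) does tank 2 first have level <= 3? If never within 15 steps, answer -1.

Step 1: flows [0=2,2->1,3->2] -> levels [6 1 6 6]
Step 2: flows [0=2,2->1,2=3] -> levels [6 2 5 6]
Step 3: flows [0->2,2->1,3->2] -> levels [5 3 6 5]
Step 4: flows [2->0,2->1,2->3] -> levels [6 4 3 6]
Tank 2 first reaches <=3 at step 4

Answer: 4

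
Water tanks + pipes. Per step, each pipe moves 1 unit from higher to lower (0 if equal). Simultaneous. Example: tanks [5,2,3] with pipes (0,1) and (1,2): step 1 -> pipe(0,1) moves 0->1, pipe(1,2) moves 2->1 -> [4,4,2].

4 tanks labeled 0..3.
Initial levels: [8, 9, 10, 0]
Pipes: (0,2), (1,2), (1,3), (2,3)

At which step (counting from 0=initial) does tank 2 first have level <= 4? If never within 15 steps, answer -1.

Step 1: flows [2->0,2->1,1->3,2->3] -> levels [9 9 7 2]
Step 2: flows [0->2,1->2,1->3,2->3] -> levels [8 7 8 4]
Step 3: flows [0=2,2->1,1->3,2->3] -> levels [8 7 6 6]
Step 4: flows [0->2,1->2,1->3,2=3] -> levels [7 5 8 7]
Step 5: flows [2->0,2->1,3->1,2->3] -> levels [8 7 5 7]
Step 6: flows [0->2,1->2,1=3,3->2] -> levels [7 6 8 6]
Step 7: flows [2->0,2->1,1=3,2->3] -> levels [8 7 5 7]
  -> period-2 cycle (repeats step 5); tank 2 never drops to <=4
Tank 2 never reaches <=4 within 15 steps

Answer: -1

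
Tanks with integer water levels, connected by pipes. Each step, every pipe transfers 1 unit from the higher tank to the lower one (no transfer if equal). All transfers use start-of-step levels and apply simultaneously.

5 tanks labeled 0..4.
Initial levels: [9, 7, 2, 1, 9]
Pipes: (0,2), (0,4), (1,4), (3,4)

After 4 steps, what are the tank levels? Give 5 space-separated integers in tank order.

Step 1: flows [0->2,0=4,4->1,4->3] -> levels [8 8 3 2 7]
Step 2: flows [0->2,0->4,1->4,4->3] -> levels [6 7 4 3 8]
Step 3: flows [0->2,4->0,4->1,4->3] -> levels [6 8 5 4 5]
Step 4: flows [0->2,0->4,1->4,4->3] -> levels [4 7 6 5 6]

Answer: 4 7 6 5 6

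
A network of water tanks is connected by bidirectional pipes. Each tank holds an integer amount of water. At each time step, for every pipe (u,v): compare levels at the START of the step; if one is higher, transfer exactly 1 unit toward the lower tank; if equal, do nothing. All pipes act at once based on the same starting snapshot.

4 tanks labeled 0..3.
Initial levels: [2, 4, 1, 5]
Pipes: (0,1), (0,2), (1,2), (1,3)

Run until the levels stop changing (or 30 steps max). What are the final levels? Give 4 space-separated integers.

Step 1: flows [1->0,0->2,1->2,3->1] -> levels [2 3 3 4]
Step 2: flows [1->0,2->0,1=2,3->1] -> levels [4 3 2 3]
Step 3: flows [0->1,0->2,1->2,1=3] -> levels [2 3 4 3]
Step 4: flows [1->0,2->0,2->1,1=3] -> levels [4 3 2 3]
  -> period-2 cycle: step 4 state = step 2 state; never stabilizes
  -> state at step 30: (30-2) mod 2 = 0, same as step 2 -> [4 3 2 3]

Answer: 4 3 2 3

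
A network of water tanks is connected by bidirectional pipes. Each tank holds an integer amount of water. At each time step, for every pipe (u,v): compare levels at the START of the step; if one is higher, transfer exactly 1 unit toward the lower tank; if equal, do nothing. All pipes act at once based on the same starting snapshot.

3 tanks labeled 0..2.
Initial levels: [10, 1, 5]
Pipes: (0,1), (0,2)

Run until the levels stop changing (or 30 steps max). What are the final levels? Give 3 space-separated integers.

Step 1: flows [0->1,0->2] -> levels [8 2 6]
Step 2: flows [0->1,0->2] -> levels [6 3 7]
Step 3: flows [0->1,2->0] -> levels [6 4 6]
Step 4: flows [0->1,0=2] -> levels [5 5 6]
Step 5: flows [0=1,2->0] -> levels [6 5 5]
Step 6: flows [0->1,0->2] -> levels [4 6 6]
Step 7: flows [1->0,2->0] -> levels [6 5 5]
  -> period-2 cycle: step 7 state = step 5 state; never stabilizes
  -> state at step 30: (30-5) mod 2 = 1, same as step 6 -> [4 6 6]

Answer: 4 6 6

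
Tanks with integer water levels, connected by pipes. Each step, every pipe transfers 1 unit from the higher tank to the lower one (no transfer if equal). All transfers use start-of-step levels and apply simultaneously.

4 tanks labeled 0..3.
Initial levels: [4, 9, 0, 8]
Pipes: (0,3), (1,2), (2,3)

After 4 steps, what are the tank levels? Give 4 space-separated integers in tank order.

Answer: 5 5 6 5

Derivation:
Step 1: flows [3->0,1->2,3->2] -> levels [5 8 2 6]
Step 2: flows [3->0,1->2,3->2] -> levels [6 7 4 4]
Step 3: flows [0->3,1->2,2=3] -> levels [5 6 5 5]
Step 4: flows [0=3,1->2,2=3] -> levels [5 5 6 5]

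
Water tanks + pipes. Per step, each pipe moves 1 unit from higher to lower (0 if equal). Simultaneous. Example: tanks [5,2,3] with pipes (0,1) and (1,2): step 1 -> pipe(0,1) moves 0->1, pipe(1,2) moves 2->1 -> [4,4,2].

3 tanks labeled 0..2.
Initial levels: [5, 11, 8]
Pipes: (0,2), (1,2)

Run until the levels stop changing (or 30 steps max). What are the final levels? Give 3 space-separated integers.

Step 1: flows [2->0,1->2] -> levels [6 10 8]
Step 2: flows [2->0,1->2] -> levels [7 9 8]
Step 3: flows [2->0,1->2] -> levels [8 8 8]
Step 4: flows [0=2,1=2] -> levels [8 8 8]
  -> stable (no change)

Answer: 8 8 8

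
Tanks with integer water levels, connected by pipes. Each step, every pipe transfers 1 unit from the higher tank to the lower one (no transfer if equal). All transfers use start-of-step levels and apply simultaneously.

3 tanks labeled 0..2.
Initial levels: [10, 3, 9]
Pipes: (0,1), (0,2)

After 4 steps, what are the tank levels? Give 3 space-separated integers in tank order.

Answer: 7 7 8

Derivation:
Step 1: flows [0->1,0->2] -> levels [8 4 10]
Step 2: flows [0->1,2->0] -> levels [8 5 9]
Step 3: flows [0->1,2->0] -> levels [8 6 8]
Step 4: flows [0->1,0=2] -> levels [7 7 8]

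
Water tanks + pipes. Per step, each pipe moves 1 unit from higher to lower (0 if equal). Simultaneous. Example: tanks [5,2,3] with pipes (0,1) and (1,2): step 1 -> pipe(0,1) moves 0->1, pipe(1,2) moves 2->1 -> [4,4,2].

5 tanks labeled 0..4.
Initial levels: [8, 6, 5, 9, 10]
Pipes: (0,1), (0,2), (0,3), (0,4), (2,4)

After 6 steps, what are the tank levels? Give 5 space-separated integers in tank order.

Step 1: flows [0->1,0->2,3->0,4->0,4->2] -> levels [8 7 7 8 8]
Step 2: flows [0->1,0->2,0=3,0=4,4->2] -> levels [6 8 9 8 7]
Step 3: flows [1->0,2->0,3->0,4->0,2->4] -> levels [10 7 7 7 7]
Step 4: flows [0->1,0->2,0->3,0->4,2=4] -> levels [6 8 8 8 8]
Step 5: flows [1->0,2->0,3->0,4->0,2=4] -> levels [10 7 7 7 7]
  -> period-2 cycle: step 5 state = step 3 state
  -> state at step 6: (6-3) mod 2 = 1, same as step 4 -> [6 8 8 8 8]

Answer: 6 8 8 8 8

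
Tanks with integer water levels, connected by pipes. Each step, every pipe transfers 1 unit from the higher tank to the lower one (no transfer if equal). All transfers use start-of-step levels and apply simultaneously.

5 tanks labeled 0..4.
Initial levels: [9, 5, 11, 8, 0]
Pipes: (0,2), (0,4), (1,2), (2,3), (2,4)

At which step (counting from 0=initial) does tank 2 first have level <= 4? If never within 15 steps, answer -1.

Step 1: flows [2->0,0->4,2->1,2->3,2->4] -> levels [9 6 7 9 2]
Step 2: flows [0->2,0->4,2->1,3->2,2->4] -> levels [7 7 7 8 4]
Step 3: flows [0=2,0->4,1=2,3->2,2->4] -> levels [6 7 7 7 6]
Step 4: flows [2->0,0=4,1=2,2=3,2->4] -> levels [7 7 5 7 7]
Step 5: flows [0->2,0=4,1->2,3->2,4->2] -> levels [6 6 9 6 6]
Step 6: flows [2->0,0=4,2->1,2->3,2->4] -> levels [7 7 5 7 7]
  -> period-2 cycle (repeats step 4); tank 2 never drops to <=4
Tank 2 never reaches <=4 within 15 steps

Answer: -1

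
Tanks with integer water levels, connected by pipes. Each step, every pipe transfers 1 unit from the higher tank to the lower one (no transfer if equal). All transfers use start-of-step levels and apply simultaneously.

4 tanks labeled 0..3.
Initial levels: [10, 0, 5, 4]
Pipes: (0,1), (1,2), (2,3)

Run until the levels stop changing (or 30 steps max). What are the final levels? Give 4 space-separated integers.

Answer: 5 6 3 5

Derivation:
Step 1: flows [0->1,2->1,2->3] -> levels [9 2 3 5]
Step 2: flows [0->1,2->1,3->2] -> levels [8 4 3 4]
Step 3: flows [0->1,1->2,3->2] -> levels [7 4 5 3]
Step 4: flows [0->1,2->1,2->3] -> levels [6 6 3 4]
Step 5: flows [0=1,1->2,3->2] -> levels [6 5 5 3]
Step 6: flows [0->1,1=2,2->3] -> levels [5 6 4 4]
Step 7: flows [1->0,1->2,2=3] -> levels [6 4 5 4]
Step 8: flows [0->1,2->1,2->3] -> levels [5 6 3 5]
Step 9: flows [1->0,1->2,3->2] -> levels [6 4 5 4]
  -> period-2 cycle: step 9 state = step 7 state; never stabilizes
  -> state at step 30: (30-7) mod 2 = 1, same as step 8 -> [5 6 3 5]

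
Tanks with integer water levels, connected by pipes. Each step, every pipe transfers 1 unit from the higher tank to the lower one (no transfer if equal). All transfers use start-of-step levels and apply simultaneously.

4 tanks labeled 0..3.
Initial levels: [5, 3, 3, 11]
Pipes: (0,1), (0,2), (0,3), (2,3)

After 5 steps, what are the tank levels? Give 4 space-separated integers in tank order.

Step 1: flows [0->1,0->2,3->0,3->2] -> levels [4 4 5 9]
Step 2: flows [0=1,2->0,3->0,3->2] -> levels [6 4 5 7]
Step 3: flows [0->1,0->2,3->0,3->2] -> levels [5 5 7 5]
Step 4: flows [0=1,2->0,0=3,2->3] -> levels [6 5 5 6]
Step 5: flows [0->1,0->2,0=3,3->2] -> levels [4 6 7 5]

Answer: 4 6 7 5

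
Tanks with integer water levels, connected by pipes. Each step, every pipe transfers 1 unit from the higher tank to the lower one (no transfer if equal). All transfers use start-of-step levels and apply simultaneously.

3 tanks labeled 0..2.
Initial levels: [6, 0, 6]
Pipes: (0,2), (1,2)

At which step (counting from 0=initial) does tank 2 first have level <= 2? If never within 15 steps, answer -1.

Step 1: flows [0=2,2->1] -> levels [6 1 5]
Step 2: flows [0->2,2->1] -> levels [5 2 5]
Step 3: flows [0=2,2->1] -> levels [5 3 4]
Step 4: flows [0->2,2->1] -> levels [4 4 4]
Step 5: flows [0=2,1=2] -> levels [4 4 4]
  -> stable; tank 2 stays at 4 > 2
Tank 2 never reaches <=2 within 15 steps

Answer: -1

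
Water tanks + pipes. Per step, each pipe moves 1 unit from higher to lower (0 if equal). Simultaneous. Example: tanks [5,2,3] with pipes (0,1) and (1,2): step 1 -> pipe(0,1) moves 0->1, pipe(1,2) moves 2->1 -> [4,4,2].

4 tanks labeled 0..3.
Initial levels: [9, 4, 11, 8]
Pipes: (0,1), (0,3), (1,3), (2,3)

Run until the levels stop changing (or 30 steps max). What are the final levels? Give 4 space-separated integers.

Answer: 7 9 8 8

Derivation:
Step 1: flows [0->1,0->3,3->1,2->3] -> levels [7 6 10 9]
Step 2: flows [0->1,3->0,3->1,2->3] -> levels [7 8 9 8]
Step 3: flows [1->0,3->0,1=3,2->3] -> levels [9 7 8 8]
Step 4: flows [0->1,0->3,3->1,2=3] -> levels [7 9 8 8]
Step 5: flows [1->0,3->0,1->3,2=3] -> levels [9 7 8 8]
  -> period-2 cycle: step 5 state = step 3 state; never stabilizes
  -> state at step 30: (30-3) mod 2 = 1, same as step 4 -> [7 9 8 8]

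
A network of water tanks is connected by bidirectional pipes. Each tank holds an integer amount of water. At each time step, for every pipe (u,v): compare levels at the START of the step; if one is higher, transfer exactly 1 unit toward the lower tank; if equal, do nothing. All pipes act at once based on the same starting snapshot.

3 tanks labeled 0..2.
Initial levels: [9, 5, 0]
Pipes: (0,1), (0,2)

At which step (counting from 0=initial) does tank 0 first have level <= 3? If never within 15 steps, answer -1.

Step 1: flows [0->1,0->2] -> levels [7 6 1]
Step 2: flows [0->1,0->2] -> levels [5 7 2]
Step 3: flows [1->0,0->2] -> levels [5 6 3]
Step 4: flows [1->0,0->2] -> levels [5 5 4]
Step 5: flows [0=1,0->2] -> levels [4 5 5]
Step 6: flows [1->0,2->0] -> levels [6 4 4]
Step 7: flows [0->1,0->2] -> levels [4 5 5]
  -> period-2 cycle (repeats step 5); tank 0 never drops to <=3
Tank 0 never reaches <=3 within 15 steps

Answer: -1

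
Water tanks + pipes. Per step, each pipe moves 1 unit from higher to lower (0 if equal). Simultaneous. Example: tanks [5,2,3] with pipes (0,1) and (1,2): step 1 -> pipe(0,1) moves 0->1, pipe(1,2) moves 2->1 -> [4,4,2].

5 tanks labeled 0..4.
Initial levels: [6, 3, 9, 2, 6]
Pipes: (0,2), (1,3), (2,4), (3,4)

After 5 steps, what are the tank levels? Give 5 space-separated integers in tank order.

Step 1: flows [2->0,1->3,2->4,4->3] -> levels [7 2 7 4 6]
Step 2: flows [0=2,3->1,2->4,4->3] -> levels [7 3 6 4 6]
Step 3: flows [0->2,3->1,2=4,4->3] -> levels [6 4 7 4 5]
Step 4: flows [2->0,1=3,2->4,4->3] -> levels [7 4 5 5 5]
Step 5: flows [0->2,3->1,2=4,3=4] -> levels [6 5 6 4 5]

Answer: 6 5 6 4 5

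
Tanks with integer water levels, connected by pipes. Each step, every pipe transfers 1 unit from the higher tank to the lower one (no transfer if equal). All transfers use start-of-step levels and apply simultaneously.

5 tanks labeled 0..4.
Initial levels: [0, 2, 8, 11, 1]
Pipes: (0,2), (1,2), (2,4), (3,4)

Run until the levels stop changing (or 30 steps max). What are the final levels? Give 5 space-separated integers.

Step 1: flows [2->0,2->1,2->4,3->4] -> levels [1 3 5 10 3]
Step 2: flows [2->0,2->1,2->4,3->4] -> levels [2 4 2 9 5]
Step 3: flows [0=2,1->2,4->2,3->4] -> levels [2 3 4 8 5]
Step 4: flows [2->0,2->1,4->2,3->4] -> levels [3 4 3 7 5]
Step 5: flows [0=2,1->2,4->2,3->4] -> levels [3 3 5 6 5]
Step 6: flows [2->0,2->1,2=4,3->4] -> levels [4 4 3 5 6]
Step 7: flows [0->2,1->2,4->2,4->3] -> levels [3 3 6 6 4]
Step 8: flows [2->0,2->1,2->4,3->4] -> levels [4 4 3 5 6]
  -> period-2 cycle: step 8 state = step 6 state; never stabilizes
  -> state at step 30: (30-6) mod 2 = 0, same as step 6 -> [4 4 3 5 6]

Answer: 4 4 3 5 6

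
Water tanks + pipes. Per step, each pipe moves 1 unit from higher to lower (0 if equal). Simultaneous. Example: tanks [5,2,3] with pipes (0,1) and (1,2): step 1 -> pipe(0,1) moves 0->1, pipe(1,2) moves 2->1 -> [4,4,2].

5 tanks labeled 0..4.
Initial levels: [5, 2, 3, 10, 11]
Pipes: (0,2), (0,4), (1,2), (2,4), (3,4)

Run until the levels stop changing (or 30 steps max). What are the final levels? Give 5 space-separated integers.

Step 1: flows [0->2,4->0,2->1,4->2,4->3] -> levels [5 3 4 11 8]
Step 2: flows [0->2,4->0,2->1,4->2,3->4] -> levels [5 4 5 10 7]
Step 3: flows [0=2,4->0,2->1,4->2,3->4] -> levels [6 5 5 9 6]
Step 4: flows [0->2,0=4,1=2,4->2,3->4] -> levels [5 5 7 8 6]
Step 5: flows [2->0,4->0,2->1,2->4,3->4] -> levels [7 6 4 7 7]
Step 6: flows [0->2,0=4,1->2,4->2,3=4] -> levels [6 5 7 7 6]
Step 7: flows [2->0,0=4,2->1,2->4,3->4] -> levels [7 6 4 6 8]
Step 8: flows [0->2,4->0,1->2,4->2,4->3] -> levels [7 5 7 7 5]
Step 9: flows [0=2,0->4,2->1,2->4,3->4] -> levels [6 6 5 6 8]
Step 10: flows [0->2,4->0,1->2,4->2,4->3] -> levels [6 5 8 7 5]
Step 11: flows [2->0,0->4,2->1,2->4,3->4] -> levels [6 6 5 6 8]
  -> period-2 cycle: step 11 state = step 9 state; never stabilizes
  -> state at step 30: (30-9) mod 2 = 1, same as step 10 -> [6 5 8 7 5]

Answer: 6 5 8 7 5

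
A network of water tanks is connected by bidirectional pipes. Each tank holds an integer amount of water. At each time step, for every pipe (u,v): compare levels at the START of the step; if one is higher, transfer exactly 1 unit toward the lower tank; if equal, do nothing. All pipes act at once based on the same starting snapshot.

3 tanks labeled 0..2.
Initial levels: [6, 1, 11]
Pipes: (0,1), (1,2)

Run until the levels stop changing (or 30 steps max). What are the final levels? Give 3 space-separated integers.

Step 1: flows [0->1,2->1] -> levels [5 3 10]
Step 2: flows [0->1,2->1] -> levels [4 5 9]
Step 3: flows [1->0,2->1] -> levels [5 5 8]
Step 4: flows [0=1,2->1] -> levels [5 6 7]
Step 5: flows [1->0,2->1] -> levels [6 6 6]
Step 6: flows [0=1,1=2] -> levels [6 6 6]
  -> stable (no change)

Answer: 6 6 6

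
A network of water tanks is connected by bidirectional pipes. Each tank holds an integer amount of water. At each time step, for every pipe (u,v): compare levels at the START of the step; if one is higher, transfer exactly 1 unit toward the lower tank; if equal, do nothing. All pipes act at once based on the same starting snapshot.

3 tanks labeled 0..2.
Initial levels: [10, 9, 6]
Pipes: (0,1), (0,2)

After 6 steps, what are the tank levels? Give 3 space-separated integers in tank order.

Answer: 7 9 9

Derivation:
Step 1: flows [0->1,0->2] -> levels [8 10 7]
Step 2: flows [1->0,0->2] -> levels [8 9 8]
Step 3: flows [1->0,0=2] -> levels [9 8 8]
Step 4: flows [0->1,0->2] -> levels [7 9 9]
Step 5: flows [1->0,2->0] -> levels [9 8 8]
  -> period-2 cycle: step 5 state = step 3 state
  -> state at step 6: (6-3) mod 2 = 1, same as step 4 -> [7 9 9]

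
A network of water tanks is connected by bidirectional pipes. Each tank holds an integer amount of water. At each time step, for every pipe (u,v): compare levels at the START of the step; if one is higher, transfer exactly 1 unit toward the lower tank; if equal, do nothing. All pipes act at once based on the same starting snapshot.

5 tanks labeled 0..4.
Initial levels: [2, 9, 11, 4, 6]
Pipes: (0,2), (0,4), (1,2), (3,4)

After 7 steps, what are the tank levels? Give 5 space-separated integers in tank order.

Step 1: flows [2->0,4->0,2->1,4->3] -> levels [4 10 9 5 4]
Step 2: flows [2->0,0=4,1->2,3->4] -> levels [5 9 9 4 5]
Step 3: flows [2->0,0=4,1=2,4->3] -> levels [6 9 8 5 4]
Step 4: flows [2->0,0->4,1->2,3->4] -> levels [6 8 8 4 6]
Step 5: flows [2->0,0=4,1=2,4->3] -> levels [7 8 7 5 5]
Step 6: flows [0=2,0->4,1->2,3=4] -> levels [6 7 8 5 6]
Step 7: flows [2->0,0=4,2->1,4->3] -> levels [7 8 6 6 5]

Answer: 7 8 6 6 5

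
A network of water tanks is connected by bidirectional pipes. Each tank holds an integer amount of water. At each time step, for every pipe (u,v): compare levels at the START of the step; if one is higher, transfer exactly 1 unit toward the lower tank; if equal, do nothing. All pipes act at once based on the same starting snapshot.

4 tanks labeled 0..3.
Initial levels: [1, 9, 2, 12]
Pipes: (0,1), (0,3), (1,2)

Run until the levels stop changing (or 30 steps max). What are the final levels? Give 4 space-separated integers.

Step 1: flows [1->0,3->0,1->2] -> levels [3 7 3 11]
Step 2: flows [1->0,3->0,1->2] -> levels [5 5 4 10]
Step 3: flows [0=1,3->0,1->2] -> levels [6 4 5 9]
Step 4: flows [0->1,3->0,2->1] -> levels [6 6 4 8]
Step 5: flows [0=1,3->0,1->2] -> levels [7 5 5 7]
Step 6: flows [0->1,0=3,1=2] -> levels [6 6 5 7]
Step 7: flows [0=1,3->0,1->2] -> levels [7 5 6 6]
Step 8: flows [0->1,0->3,2->1] -> levels [5 7 5 7]
Step 9: flows [1->0,3->0,1->2] -> levels [7 5 6 6]
  -> period-2 cycle: step 9 state = step 7 state; never stabilizes
  -> state at step 30: (30-7) mod 2 = 1, same as step 8 -> [5 7 5 7]

Answer: 5 7 5 7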